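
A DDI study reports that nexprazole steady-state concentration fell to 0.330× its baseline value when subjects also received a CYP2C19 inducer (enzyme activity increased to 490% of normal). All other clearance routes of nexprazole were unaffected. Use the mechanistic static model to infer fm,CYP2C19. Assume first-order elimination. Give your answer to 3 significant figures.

Let x = fm,CYP2C19. Because steady-state concentration ∝ 1/CL, relative clearance rose to 1/0.330 = 3.03.
Only the CYP2C19 route changed, so 3.03 = x·4.9 + (1 − x), giving x = 0.521.

0.521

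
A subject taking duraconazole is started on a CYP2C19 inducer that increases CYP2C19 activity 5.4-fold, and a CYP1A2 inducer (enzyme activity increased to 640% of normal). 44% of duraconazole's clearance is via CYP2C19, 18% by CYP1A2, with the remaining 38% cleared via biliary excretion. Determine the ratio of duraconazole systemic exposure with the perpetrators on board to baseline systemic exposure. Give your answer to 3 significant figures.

CYP2C19: 0.44 × 5.4 = 2.376
CYP1A2: 0.18 × 6.4 = 1.152
Other: 0.38 (unchanged)
Relative clearance = 2.376 + 1.152 + 0.38 = 3.908.
Systemic exposure ∝ 1/CL: fold-change = 1 / 3.908 = 0.256.

0.256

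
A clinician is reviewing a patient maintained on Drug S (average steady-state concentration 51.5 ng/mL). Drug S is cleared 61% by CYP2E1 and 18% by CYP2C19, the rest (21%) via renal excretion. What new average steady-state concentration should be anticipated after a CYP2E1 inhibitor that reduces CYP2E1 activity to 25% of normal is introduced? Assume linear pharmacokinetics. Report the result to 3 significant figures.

The CYP2E1 pathway (61% of clearance) is reduced to 0.25× activity: 0.61 × 0.25 = 0.1525.
CYP2C19 (18%) and the residual 21% are unaffected.
CL_new/CL_old = 0.1525 + 0.18 + 0.21 = 0.5425.
Average steady-state concentration ∝ 1/CL, so new value = 51.5 / 0.5425 = 94.9 ng/mL.

94.9 ng/mL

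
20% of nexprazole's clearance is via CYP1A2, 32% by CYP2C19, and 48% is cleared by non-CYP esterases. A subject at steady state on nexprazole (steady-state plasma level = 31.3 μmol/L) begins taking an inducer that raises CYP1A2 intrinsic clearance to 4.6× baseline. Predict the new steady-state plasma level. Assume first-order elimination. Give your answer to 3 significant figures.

CYP1A2: 0.2 × 4.6 = 0.92
CYP2C19: 0.32 (unchanged)
Other: 0.48 (unchanged)
New clearance relative to baseline: 0.92 + 0.32 + 0.48 = 1.72.
New steady-state plasma level = baseline ÷ relative clearance = 31.3 / 1.72 = 18.2 μmol/L.

18.2 μmol/L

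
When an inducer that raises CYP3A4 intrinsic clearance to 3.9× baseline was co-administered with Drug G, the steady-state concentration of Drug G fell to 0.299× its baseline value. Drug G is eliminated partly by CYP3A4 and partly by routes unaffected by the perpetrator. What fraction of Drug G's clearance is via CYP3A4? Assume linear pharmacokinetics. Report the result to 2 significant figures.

CL'/CL = 1 / 0.299 = 3.344
3.9·fm + (1 − fm) = 3.344
fm = (3.344 − 1) / (3.9 − 1) = 0.81

0.81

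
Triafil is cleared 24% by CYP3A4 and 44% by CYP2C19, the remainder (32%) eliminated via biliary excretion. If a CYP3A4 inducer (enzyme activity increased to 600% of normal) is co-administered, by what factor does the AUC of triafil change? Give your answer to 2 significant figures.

0.45

The CYP3A4 pathway (24% of clearance) is boosted to 6× activity: 0.24 × 6 = 1.44.
CYP2C19 (44%) and the residual 32% are unaffected.
CL_new/CL_old = 1.44 + 0.44 + 0.32 = 2.2.
AUC is inversely proportional to clearance, so the fold-change is 1 / 2.2 = 0.45.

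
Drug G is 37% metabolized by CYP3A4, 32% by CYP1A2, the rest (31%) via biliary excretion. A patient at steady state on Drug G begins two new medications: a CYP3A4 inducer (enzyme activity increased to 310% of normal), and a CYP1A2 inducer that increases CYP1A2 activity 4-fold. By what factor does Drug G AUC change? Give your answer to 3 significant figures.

0.365

CYP3A4: 0.37 × 3.1 = 1.147
CYP1A2: 0.32 × 4 = 1.28
Other: 0.31 (unchanged)
CL_new/CL_old = 1.147 + 1.28 + 0.31 = 2.737.
Because AUC varies inversely with clearance, the combined effect is 1 / 2.737 = 0.365.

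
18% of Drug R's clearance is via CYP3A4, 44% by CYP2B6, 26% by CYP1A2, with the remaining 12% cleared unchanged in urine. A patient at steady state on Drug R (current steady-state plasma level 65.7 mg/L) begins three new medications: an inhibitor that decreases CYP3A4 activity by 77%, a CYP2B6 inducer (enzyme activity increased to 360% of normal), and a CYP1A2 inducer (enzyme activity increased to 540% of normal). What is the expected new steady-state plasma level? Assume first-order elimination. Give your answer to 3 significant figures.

The CYP3A4 pathway (18% of clearance) is reduced to 0.23× activity: 0.18 × 0.23 = 0.0414.
The CYP2B6 pathway (44% of clearance) is boosted to 3.6× activity: 0.44 × 3.6 = 1.584.
The CYP1A2 pathway (26% of clearance) is boosted to 5.4× activity: 0.26 × 5.4 = 1.404.
The remaining 12% of clearance is unaffected.
Relative clearance = 0.0414 + 1.584 + 1.404 + 0.12 = 3.1494.
Dividing the baseline by the relative clearance: 65.7 / 3.1494 = 20.9 mg/L.

20.9 mg/L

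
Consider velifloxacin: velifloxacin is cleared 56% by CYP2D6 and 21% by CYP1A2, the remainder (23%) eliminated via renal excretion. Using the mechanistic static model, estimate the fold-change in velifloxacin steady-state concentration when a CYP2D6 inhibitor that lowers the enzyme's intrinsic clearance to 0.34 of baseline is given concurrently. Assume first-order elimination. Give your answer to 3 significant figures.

The CYP2D6 pathway (56% of clearance) is reduced to 0.34× activity: 0.56 × 0.34 = 0.1904.
CYP1A2 (21%) and the residual 23% are unaffected.
Relative clearance = 0.1904 + 0.21 + 0.23 = 0.6304.
Since steady-state concentration ∝ 1/CL, the ratio is 1 / 0.6304 = 1.59.

1.59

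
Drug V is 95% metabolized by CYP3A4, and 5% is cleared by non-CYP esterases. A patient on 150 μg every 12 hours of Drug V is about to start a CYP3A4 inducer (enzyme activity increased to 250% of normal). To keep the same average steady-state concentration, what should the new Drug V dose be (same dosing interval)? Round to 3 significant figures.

364 μg

CYP3A4: 0.95 × 2.5 = 2.375
Other: 0.05 (unchanged)
Relative clearance = 2.375 + 0.05 = 2.425.
Css,avg = (dose rate)/CL, so holding Css fixed requires dose ∝ CL: 150 × 2.425 = 364 μg.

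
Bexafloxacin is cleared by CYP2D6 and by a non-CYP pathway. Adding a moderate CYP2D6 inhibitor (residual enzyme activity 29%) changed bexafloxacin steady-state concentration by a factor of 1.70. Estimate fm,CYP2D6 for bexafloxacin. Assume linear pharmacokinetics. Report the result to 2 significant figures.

0.58

CL'/CL = 1 / 1.70 = 0.5882
0.29·fm + (1 − fm) = 0.5882
fm = (0.5882 − 1) / (0.29 − 1) = 0.58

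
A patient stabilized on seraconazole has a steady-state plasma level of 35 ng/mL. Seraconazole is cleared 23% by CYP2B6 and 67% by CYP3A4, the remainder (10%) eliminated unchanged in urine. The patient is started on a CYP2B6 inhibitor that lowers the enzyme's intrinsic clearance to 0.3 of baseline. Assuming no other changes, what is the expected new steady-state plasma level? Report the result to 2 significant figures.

The CYP2B6 pathway (23% of clearance) drops to 0.3× activity: 0.23 × 0.3 = 0.069.
CYP3A4 (67%) and the residual 10% are unaffected.
Relative clearance = 0.069 + 0.67 + 0.1 = 0.839.
New steady-state plasma level = baseline ÷ relative clearance = 35 / 0.839 = 42 ng/mL.

42 ng/mL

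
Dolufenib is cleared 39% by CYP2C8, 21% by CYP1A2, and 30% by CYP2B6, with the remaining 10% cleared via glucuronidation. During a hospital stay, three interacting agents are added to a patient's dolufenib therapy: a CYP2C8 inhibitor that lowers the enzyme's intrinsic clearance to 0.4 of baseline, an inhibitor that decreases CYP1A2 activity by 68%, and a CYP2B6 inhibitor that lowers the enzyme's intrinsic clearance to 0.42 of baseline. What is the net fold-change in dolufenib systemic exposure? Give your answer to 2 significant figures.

2.2

The CYP2C8 pathway (39% of clearance) drops to 0.4× activity: 0.39 × 0.4 = 0.156.
The CYP1A2 pathway (21% of clearance) drops to 0.32× activity: 0.21 × 0.32 = 0.0672.
The CYP2B6 pathway (30% of clearance) is reduced to 0.42× activity: 0.3 × 0.42 = 0.126.
The remaining 10% of clearance is unaffected.
Relative clearance = 0.156 + 0.0672 + 0.126 + 0.1 = 0.4492.
Net systemic exposure ratio = 1 / 0.4492 = 2.2.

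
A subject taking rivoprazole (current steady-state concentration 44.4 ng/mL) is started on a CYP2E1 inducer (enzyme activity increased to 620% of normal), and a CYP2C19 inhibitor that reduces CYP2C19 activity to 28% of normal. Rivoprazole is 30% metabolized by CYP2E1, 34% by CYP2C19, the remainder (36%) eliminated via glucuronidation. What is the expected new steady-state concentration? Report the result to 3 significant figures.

19.2 ng/mL

The CYP2E1 pathway (30% of clearance) is boosted to 6.2× activity: 0.3 × 6.2 = 1.86.
The CYP2C19 pathway (34% of clearance) is reduced to 0.28× activity: 0.34 × 0.28 = 0.0952.
The remaining 36% of clearance is unaffected.
CL_new/CL_old = 1.86 + 0.0952 + 0.36 = 2.3152.
Dividing the baseline by the relative clearance: 44.4 / 2.3152 = 19.2 ng/mL.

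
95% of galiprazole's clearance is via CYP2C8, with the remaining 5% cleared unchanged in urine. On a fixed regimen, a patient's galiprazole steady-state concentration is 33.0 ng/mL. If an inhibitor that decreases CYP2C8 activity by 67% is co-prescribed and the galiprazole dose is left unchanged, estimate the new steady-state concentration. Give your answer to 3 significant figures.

The CYP2C8 pathway (95% of clearance) falls to 0.33× activity: 0.95 × 0.33 = 0.3135.
The remaining 5% of clearance is unaffected.
New clearance relative to baseline: 0.3135 + 0.05 = 0.3635.
Steady-state concentration ∝ 1/CL, so new value = 33.0 / 0.3635 = 90.8 ng/mL.

90.8 ng/mL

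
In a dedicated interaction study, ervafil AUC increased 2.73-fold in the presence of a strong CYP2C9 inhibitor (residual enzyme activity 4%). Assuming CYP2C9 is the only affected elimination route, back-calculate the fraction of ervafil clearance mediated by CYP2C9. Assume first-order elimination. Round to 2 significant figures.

Write x for the fraction cleared via CYP2C9. The observed AUC change means clearance fell to 1/2.73 = 0.3663 of baseline.
Only the CYP2C9 route changed, so 0.3663 = x·0.04 + (1 − x), giving x = 0.66.

0.66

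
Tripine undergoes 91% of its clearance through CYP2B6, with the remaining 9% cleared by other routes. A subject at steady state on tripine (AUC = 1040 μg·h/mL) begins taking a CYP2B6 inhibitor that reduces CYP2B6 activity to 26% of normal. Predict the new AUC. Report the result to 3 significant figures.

The CYP2B6 pathway (91% of clearance) falls to 0.26× activity: 0.91 × 0.26 = 0.2366.
The remaining 9% of clearance is unaffected.
CL_new/CL_old = 0.2366 + 0.09 = 0.3266.
With dosing unchanged, AUC scales as 1/CL: 1040 / 0.3266 = 3.18 × 10³ μg·h/mL.

3.18 × 10³ μg·h/mL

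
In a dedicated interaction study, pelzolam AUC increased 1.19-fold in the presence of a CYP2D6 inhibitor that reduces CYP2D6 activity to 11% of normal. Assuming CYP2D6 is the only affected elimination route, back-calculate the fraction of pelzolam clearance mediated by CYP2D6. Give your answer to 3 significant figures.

0.179

Call the CYP2D6 fraction fm. After the interaction, CL_new/CL_old = fm × 0.11 + (1 − fm).
AUC ratio = 1 / (new CL fraction), so new CL fraction = 1 / 1.19 = 0.8403.
fm × 0.11 + 1 − fm = 0.8403  ⇒  fm × (0.11 − 1) = −0.1597  ⇒  fm = 0.179.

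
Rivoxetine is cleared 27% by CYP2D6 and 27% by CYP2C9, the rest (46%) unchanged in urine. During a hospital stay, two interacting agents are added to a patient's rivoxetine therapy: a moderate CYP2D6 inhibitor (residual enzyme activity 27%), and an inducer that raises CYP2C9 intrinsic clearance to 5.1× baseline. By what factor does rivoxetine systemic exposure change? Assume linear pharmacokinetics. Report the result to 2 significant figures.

0.52

CYP2D6: 0.27 × 0.27 = 0.0729
CYP2C9: 0.27 × 5.1 = 1.377
Other: 0.46 (unchanged)
CL_new/CL_old = 0.0729 + 1.377 + 0.46 = 1.9099.
Because systemic exposure varies inversely with clearance, the combined effect is 1 / 1.9099 = 0.52.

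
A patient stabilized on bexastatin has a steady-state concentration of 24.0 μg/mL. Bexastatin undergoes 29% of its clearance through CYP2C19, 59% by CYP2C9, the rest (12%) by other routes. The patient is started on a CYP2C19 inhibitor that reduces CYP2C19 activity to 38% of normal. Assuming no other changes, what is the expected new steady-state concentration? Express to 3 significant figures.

CYP2C19: 0.29 × 0.38 = 0.1102
CYP2C9: 0.59 (unchanged)
Other: 0.12 (unchanged)
New clearance relative to baseline: 0.1102 + 0.59 + 0.12 = 0.8202.
Steady-state concentration ∝ 1/CL, so new value = 24.0 / 0.8202 = 29.3 μg/mL.

29.3 μg/mL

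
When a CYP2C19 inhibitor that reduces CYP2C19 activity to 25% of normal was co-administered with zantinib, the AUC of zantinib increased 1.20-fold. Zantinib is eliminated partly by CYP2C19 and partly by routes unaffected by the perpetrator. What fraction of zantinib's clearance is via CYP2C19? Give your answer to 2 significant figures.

CL'/CL = 1 / 1.20 = 0.8333
0.25·fm + (1 − fm) = 0.8333
fm = (0.8333 − 1) / (0.25 − 1) = 0.22

0.22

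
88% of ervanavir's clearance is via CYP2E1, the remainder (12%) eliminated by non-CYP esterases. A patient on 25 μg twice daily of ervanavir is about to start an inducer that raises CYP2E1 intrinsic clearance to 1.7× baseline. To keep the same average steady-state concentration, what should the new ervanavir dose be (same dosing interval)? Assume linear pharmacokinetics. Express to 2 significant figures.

40 μg

CYP2E1: 0.88 × 1.7 = 1.496
Other: 0.12 (unchanged)
Relative clearance = 1.496 + 0.12 = 1.616.
Css,avg = (dose rate)/CL, so holding Css fixed requires dose ∝ CL: 25 × 1.616 = 40 μg.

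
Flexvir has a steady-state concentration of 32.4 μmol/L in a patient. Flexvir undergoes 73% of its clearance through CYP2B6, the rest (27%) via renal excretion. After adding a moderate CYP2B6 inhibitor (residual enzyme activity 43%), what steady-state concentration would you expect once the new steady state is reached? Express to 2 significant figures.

CYP2B6: 0.73 × 0.43 = 0.3139
Other: 0.27 (unchanged)
CL_new/CL_old = 0.3139 + 0.27 = 0.5839.
New steady-state concentration = baseline ÷ relative clearance = 32.4 / 0.5839 = 55 μmol/L.

55 μmol/L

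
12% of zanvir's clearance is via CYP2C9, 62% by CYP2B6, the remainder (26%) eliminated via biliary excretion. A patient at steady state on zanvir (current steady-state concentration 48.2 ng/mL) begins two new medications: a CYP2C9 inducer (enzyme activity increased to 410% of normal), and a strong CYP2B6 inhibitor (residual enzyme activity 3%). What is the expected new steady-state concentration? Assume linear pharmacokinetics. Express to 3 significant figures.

CYP2C9: 0.12 × 4.1 = 0.492
CYP2B6: 0.62 × 0.03 = 0.0186
Other: 0.26 (unchanged)
CL_new/CL_old = 0.492 + 0.0186 + 0.26 = 0.7706.
Steady-state concentration ∝ 1/CL: new value = 48.2 / 0.7706 = 62.5 ng/mL.

62.5 ng/mL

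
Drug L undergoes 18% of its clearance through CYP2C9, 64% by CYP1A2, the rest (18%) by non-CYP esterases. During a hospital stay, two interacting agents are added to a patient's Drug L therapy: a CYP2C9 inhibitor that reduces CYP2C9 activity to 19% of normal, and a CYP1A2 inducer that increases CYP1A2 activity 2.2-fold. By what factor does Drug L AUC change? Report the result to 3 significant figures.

The CYP2C9 pathway (18% of clearance) is reduced to 0.19× activity: 0.18 × 0.19 = 0.0342.
The CYP1A2 pathway (64% of clearance) is boosted to 2.2× activity: 0.64 × 2.2 = 1.408.
The remaining 18% of clearance is unaffected.
CL_new/CL_old = 0.0342 + 1.408 + 0.18 = 1.6222.
Because AUC varies inversely with clearance, the combined effect is 1 / 1.6222 = 0.616.

0.616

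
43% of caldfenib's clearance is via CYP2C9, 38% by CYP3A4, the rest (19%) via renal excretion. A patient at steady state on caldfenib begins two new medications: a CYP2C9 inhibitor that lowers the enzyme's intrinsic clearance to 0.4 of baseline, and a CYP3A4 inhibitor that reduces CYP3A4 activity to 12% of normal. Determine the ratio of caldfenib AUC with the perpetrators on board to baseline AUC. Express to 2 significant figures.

The CYP2C9 pathway (43% of clearance) falls to 0.4× activity: 0.43 × 0.4 = 0.172.
The CYP3A4 pathway (38% of clearance) falls to 0.12× activity: 0.38 × 0.12 = 0.0456.
Non-CYP routes (19%) are unchanged.
CL_new/CL_old = 0.172 + 0.0456 + 0.19 = 0.4076.
Net AUC ratio = 1 / 0.4076 = 2.5.

2.5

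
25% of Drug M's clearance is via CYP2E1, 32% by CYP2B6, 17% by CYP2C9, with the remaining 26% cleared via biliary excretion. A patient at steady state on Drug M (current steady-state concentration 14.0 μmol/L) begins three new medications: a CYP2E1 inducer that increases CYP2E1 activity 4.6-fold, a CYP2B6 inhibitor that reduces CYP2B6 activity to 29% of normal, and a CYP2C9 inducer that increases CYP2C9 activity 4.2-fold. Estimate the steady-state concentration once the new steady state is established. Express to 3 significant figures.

The CYP2E1 pathway (25% of clearance) increases to 4.6× activity: 0.25 × 4.6 = 1.15.
The CYP2B6 pathway (32% of clearance) falls to 0.29× activity: 0.32 × 0.29 = 0.0928.
The CYP2C9 pathway (17% of clearance) rises to 4.2× activity: 0.17 × 4.2 = 0.714.
Non-CYP routes (26%) are unchanged.
CL_new/CL_old = 1.15 + 0.0928 + 0.714 + 0.26 = 2.2168.
Steady-state concentration ∝ 1/CL: new value = 14.0 / 2.2168 = 6.32 μmol/L.

6.32 μmol/L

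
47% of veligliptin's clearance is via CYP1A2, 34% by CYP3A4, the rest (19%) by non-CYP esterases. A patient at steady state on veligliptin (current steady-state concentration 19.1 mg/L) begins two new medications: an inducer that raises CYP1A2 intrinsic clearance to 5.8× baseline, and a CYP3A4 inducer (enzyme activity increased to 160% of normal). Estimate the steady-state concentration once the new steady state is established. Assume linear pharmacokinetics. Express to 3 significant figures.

The CYP1A2 pathway (47% of clearance) rises to 5.8× activity: 0.47 × 5.8 = 2.726.
The CYP3A4 pathway (34% of clearance) increases to 1.6× activity: 0.34 × 1.6 = 0.544.
Non-CYP routes (19%) are unchanged.
New clearance relative to baseline: 2.726 + 0.544 + 0.19 = 3.46.
New steady-state concentration = 19.1 / 3.46 = 5.52 mg/L (concentration scales inversely with clearance).

5.52 mg/L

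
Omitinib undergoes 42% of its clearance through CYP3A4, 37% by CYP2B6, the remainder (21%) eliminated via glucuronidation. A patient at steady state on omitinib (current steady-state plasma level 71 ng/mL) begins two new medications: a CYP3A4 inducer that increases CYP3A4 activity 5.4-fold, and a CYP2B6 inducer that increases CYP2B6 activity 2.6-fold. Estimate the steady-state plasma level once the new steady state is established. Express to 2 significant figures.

The CYP3A4 pathway (42% of clearance) increases to 5.4× activity: 0.42 × 5.4 = 2.268.
The CYP2B6 pathway (37% of clearance) is boosted to 2.6× activity: 0.37 × 2.6 = 0.962.
The remaining 21% of clearance is unaffected.
New clearance relative to baseline: 2.268 + 0.962 + 0.21 = 3.44.
New steady-state plasma level = 71 / 3.44 = 21 ng/mL (concentration scales inversely with clearance).

21 ng/mL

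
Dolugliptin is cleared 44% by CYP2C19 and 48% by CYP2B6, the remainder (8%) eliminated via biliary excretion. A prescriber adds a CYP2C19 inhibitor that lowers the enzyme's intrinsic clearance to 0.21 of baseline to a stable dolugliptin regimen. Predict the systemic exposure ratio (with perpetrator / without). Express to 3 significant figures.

1.53

The CYP2C19 pathway (44% of clearance) drops to 0.21× activity: 0.44 × 0.21 = 0.0924.
CYP2B6 (48%) and the residual 8% are unaffected.
New clearance relative to baseline: 0.0924 + 0.48 + 0.08 = 0.6524.
Systemic exposure ratio = CL_old/CL_new = 1 / 0.6524 = 1.53.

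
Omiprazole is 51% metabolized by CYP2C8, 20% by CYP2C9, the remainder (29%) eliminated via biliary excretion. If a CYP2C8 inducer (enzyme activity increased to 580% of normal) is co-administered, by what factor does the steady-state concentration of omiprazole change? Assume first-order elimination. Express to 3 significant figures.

0.290

The CYP2C8 pathway (51% of clearance) rises to 5.8× activity: 0.51 × 5.8 = 2.958.
CYP2C9 (20%) and the residual 29% are unaffected.
CL_new/CL_old = 2.958 + 0.2 + 0.29 = 3.448.
Since steady-state concentration ∝ 1/CL, the ratio is 1 / 3.448 = 0.290.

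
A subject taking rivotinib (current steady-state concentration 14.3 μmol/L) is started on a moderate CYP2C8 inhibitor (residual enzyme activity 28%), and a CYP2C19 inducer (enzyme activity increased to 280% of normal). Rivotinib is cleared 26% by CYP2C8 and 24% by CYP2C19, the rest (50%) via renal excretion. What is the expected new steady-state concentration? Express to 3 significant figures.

11.5 μmol/L

CYP2C8: 0.26 × 0.28 = 0.0728
CYP2C19: 0.24 × 2.8 = 0.672
Other: 0.5 (unchanged)
Relative clearance = 0.0728 + 0.672 + 0.5 = 1.2448.
New steady-state concentration = 14.3 / 1.2448 = 11.5 μmol/L (concentration scales inversely with clearance).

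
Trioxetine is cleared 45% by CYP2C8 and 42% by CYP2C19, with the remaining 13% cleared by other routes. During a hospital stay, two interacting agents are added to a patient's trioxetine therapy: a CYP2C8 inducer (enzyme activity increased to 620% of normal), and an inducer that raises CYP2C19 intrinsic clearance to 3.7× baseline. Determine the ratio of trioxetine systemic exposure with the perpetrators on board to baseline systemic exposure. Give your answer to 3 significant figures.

CYP2C8: 0.45 × 6.2 = 2.79
CYP2C19: 0.42 × 3.7 = 1.554
Other: 0.13 (unchanged)
CL_new/CL_old = 2.79 + 1.554 + 0.13 = 4.474.
Net systemic exposure ratio = 1 / 4.474 = 0.224.

0.224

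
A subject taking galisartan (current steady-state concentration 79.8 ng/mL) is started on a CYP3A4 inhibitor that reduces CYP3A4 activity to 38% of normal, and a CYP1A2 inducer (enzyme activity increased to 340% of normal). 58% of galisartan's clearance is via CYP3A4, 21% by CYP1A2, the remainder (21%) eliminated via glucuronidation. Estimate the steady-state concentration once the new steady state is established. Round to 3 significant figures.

69.7 ng/mL

The CYP3A4 pathway (58% of clearance) falls to 0.38× activity: 0.58 × 0.38 = 0.2204.
The CYP1A2 pathway (21% of clearance) increases to 3.4× activity: 0.21 × 3.4 = 0.714.
Non-CYP routes (21%) are unchanged.
New clearance relative to baseline: 0.2204 + 0.714 + 0.21 = 1.1444.
Dividing the baseline by the relative clearance: 79.8 / 1.1444 = 69.7 ng/mL.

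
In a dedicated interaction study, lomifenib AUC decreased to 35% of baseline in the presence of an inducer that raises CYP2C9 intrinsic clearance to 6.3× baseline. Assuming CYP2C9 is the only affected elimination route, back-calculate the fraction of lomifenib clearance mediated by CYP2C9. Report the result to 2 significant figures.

Let x = fm,CYP2C9. Because AUC ∝ 1/CL, relative clearance rose to 1/0.350 = 2.857.
Only the CYP2C9 route changed, so 2.857 = x·6.3 + (1 − x), giving x = 0.35.

0.35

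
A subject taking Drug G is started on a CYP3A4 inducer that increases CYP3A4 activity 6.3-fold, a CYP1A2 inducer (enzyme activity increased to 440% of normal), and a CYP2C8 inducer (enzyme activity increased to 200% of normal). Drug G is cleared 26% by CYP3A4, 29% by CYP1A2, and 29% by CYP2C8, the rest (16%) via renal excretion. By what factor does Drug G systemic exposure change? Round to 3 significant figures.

The CYP3A4 pathway (26% of clearance) is boosted to 6.3× activity: 0.26 × 6.3 = 1.638.
The CYP1A2 pathway (29% of clearance) is boosted to 4.4× activity: 0.29 × 4.4 = 1.276.
The CYP2C8 pathway (29% of clearance) increases to 2× activity: 0.29 × 2 = 0.58.
The remaining 16% of clearance is unaffected.
Relative clearance = 1.638 + 1.276 + 0.58 + 0.16 = 3.654.
Systemic exposure ∝ 1/CL: fold-change = 1 / 3.654 = 0.274.

0.274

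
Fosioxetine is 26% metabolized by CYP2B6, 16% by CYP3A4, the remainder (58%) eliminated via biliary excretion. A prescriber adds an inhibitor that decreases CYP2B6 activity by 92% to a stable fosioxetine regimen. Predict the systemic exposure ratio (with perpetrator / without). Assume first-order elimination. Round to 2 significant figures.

The CYP2B6 pathway (26% of clearance) drops to 0.08× activity: 0.26 × 0.08 = 0.0208.
CYP3A4 (16%) and the residual 58% are unaffected.
New clearance relative to baseline: 0.0208 + 0.16 + 0.58 = 0.7608.
Systemic exposure ratio = CL_old/CL_new = 1 / 0.7608 = 1.3.

1.3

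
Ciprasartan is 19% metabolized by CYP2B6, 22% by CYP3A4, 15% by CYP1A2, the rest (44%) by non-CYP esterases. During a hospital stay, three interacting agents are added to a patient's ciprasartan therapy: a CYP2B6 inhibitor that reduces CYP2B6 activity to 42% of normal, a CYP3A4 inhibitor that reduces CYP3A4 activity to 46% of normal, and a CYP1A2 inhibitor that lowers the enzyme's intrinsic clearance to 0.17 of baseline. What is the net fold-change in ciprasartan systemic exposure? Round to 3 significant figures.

1.55

The CYP2B6 pathway (19% of clearance) falls to 0.42× activity: 0.19 × 0.42 = 0.0798.
The CYP3A4 pathway (22% of clearance) drops to 0.46× activity: 0.22 × 0.46 = 0.1012.
The CYP1A2 pathway (15% of clearance) falls to 0.17× activity: 0.15 × 0.17 = 0.0255.
The remaining 44% of clearance is unaffected.
Relative clearance = 0.0798 + 0.1012 + 0.0255 + 0.44 = 0.6465.
Because systemic exposure varies inversely with clearance, the combined effect is 1 / 0.6465 = 1.55.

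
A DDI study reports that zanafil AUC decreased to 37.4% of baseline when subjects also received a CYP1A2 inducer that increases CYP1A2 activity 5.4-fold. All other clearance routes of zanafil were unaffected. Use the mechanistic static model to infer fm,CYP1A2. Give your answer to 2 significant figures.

Call the CYP1A2 fraction fm. After the interaction, CL_new/CL_old = fm × 5.4 + (1 − fm).
AUC ratio = 1 / (new CL fraction), so new CL fraction = 1 / 0.374 = 2.674.
fm × 5.4 + 1 − fm = 2.674  ⇒  fm × (5.4 − 1) = 1.674  ⇒  fm = 0.38.

0.38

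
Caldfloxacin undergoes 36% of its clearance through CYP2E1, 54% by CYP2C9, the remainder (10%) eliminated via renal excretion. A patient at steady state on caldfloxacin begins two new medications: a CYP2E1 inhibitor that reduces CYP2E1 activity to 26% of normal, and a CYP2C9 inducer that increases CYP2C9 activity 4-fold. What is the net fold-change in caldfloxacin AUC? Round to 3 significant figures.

0.425

The CYP2E1 pathway (36% of clearance) falls to 0.26× activity: 0.36 × 0.26 = 0.0936.
The CYP2C9 pathway (54% of clearance) increases to 4× activity: 0.54 × 4 = 2.16.
The remaining 10% of clearance is unaffected.
CL_new/CL_old = 0.0936 + 2.16 + 0.1 = 2.3536.
AUC ∝ 1/CL: fold-change = 1 / 2.3536 = 0.425.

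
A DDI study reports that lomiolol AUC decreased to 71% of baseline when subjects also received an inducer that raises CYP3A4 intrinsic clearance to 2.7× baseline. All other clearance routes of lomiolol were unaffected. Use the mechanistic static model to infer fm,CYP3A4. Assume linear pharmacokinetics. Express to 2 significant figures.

0.24

Let fm be the CYP3A4 fraction. New clearance relative to baseline = fm × 2.7 + (1 − fm).
AUC ratio = 1 / (new CL fraction), so new CL fraction = 1 / 0.710 = 1.408.
fm × 2.7 + 1 − fm = 1.408  ⇒  fm × (2.7 − 1) = 0.4085  ⇒  fm = 0.24.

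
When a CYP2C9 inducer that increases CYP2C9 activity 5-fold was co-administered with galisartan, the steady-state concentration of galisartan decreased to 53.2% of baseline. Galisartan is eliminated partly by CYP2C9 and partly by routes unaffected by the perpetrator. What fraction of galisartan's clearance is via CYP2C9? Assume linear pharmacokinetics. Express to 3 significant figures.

0.220

Let fm be the CYP2C9 fraction. New clearance relative to baseline = fm × 5 + (1 − fm).
Steady-state concentration ratio = 1 / (new CL fraction), so new CL fraction = 1 / 0.532 = 1.88.
fm × 5 + 1 − fm = 1.88  ⇒  fm × (5 − 1) = 0.8797  ⇒  fm = 0.220.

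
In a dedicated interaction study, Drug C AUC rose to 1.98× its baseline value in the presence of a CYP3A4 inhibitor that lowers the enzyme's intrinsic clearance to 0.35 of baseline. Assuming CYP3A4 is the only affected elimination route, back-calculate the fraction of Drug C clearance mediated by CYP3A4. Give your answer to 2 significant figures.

CL'/CL = 1 / 1.98 = 0.5051
0.35·fm + (1 − fm) = 0.5051
fm = (0.5051 − 1) / (0.35 − 1) = 0.76

0.76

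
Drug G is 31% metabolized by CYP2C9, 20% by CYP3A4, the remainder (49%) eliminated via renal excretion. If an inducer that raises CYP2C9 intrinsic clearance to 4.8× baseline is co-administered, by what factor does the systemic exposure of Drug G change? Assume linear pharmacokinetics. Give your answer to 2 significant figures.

0.46

The CYP2C9 pathway (31% of clearance) increases to 4.8× activity: 0.31 × 4.8 = 1.488.
CYP3A4 (20%) and the residual 49% are unaffected.
New clearance relative to baseline: 1.488 + 0.2 + 0.49 = 2.178.
Systemic exposure is inversely proportional to clearance, so the fold-change is 1 / 2.178 = 0.46.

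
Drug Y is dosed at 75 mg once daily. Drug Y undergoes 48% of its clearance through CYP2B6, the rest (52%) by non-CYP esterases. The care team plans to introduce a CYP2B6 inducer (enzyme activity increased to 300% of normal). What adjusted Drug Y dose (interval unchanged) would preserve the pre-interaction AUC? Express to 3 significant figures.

CYP2B6: 0.48 × 3 = 1.44
Other: 0.52 (unchanged)
Relative clearance = 1.44 + 0.52 = 1.96.
Css,avg = (dose rate)/CL, so holding Css fixed requires dose ∝ CL: 75 × 1.96 = 147 mg.

147 mg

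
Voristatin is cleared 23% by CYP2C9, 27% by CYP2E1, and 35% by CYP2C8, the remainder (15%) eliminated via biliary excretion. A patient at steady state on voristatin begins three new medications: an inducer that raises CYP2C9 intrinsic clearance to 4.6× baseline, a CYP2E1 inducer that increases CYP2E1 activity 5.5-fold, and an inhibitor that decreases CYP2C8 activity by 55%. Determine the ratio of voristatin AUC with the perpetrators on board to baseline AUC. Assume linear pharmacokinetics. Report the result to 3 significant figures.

0.351

The CYP2C9 pathway (23% of clearance) increases to 4.6× activity: 0.23 × 4.6 = 1.058.
The CYP2E1 pathway (27% of clearance) is boosted to 5.5× activity: 0.27 × 5.5 = 1.485.
The CYP2C8 pathway (35% of clearance) drops to 0.45× activity: 0.35 × 0.45 = 0.1575.
Non-CYP routes (15%) are unchanged.
Relative clearance = 1.058 + 1.485 + 0.1575 + 0.15 = 2.8505.
Because AUC varies inversely with clearance, the combined effect is 1 / 2.8505 = 0.351.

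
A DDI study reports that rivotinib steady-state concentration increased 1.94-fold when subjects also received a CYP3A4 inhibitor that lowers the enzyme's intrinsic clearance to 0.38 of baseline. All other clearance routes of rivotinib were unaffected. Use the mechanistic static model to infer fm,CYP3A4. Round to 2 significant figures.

Let x = fm,CYP3A4. Because steady-state concentration ∝ 1/CL, relative clearance fell to 1/1.94 = 0.5155.
Only the CYP3A4 route changed, so 0.5155 = x·0.38 + (1 − x), giving x = 0.78.

0.78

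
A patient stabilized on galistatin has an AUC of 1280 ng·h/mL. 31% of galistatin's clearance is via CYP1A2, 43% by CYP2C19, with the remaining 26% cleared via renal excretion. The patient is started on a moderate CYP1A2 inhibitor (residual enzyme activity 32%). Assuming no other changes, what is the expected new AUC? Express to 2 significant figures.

The CYP1A2 pathway (31% of clearance) is reduced to 0.32× activity: 0.31 × 0.32 = 0.0992.
CYP2C19 (43%) and the residual 26% are unaffected.
New clearance relative to baseline: 0.0992 + 0.43 + 0.26 = 0.7892.
New AUC = baseline ÷ relative clearance = 1280 / 0.7892 = 1.6 × 10³ ng·h/mL.

1.6 × 10³ ng·h/mL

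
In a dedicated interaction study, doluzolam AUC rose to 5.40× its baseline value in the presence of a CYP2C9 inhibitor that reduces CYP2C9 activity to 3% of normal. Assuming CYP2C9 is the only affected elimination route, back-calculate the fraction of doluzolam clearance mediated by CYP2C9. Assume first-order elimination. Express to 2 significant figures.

0.84

Let x = fm,CYP2C9. Because AUC ∝ 1/CL, relative clearance fell to 1/5.40 = 0.1852.
Only the CYP2C9 route changed, so 0.1852 = x·0.03 + (1 − x), giving x = 0.84.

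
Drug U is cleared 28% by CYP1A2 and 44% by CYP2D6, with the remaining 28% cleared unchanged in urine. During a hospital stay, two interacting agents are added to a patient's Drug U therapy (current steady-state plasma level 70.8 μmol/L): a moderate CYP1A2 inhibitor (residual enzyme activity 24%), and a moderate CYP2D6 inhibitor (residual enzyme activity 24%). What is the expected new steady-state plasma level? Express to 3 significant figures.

156 μmol/L

The CYP1A2 pathway (28% of clearance) drops to 0.24× activity: 0.28 × 0.24 = 0.0672.
The CYP2D6 pathway (44% of clearance) is reduced to 0.24× activity: 0.44 × 0.24 = 0.1056.
Non-CYP routes (28%) are unchanged.
New clearance relative to baseline: 0.0672 + 0.1056 + 0.28 = 0.4528.
New steady-state plasma level = 70.8 / 0.4528 = 156 μmol/L (concentration scales inversely with clearance).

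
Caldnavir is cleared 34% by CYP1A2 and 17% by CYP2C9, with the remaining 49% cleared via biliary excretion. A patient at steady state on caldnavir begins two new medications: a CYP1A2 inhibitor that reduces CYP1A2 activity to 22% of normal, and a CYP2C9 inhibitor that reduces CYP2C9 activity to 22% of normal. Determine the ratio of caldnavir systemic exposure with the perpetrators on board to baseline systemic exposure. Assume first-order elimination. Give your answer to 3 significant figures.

1.66

CYP1A2: 0.34 × 0.22 = 0.0748
CYP2C9: 0.17 × 0.22 = 0.0374
Other: 0.49 (unchanged)
Relative clearance = 0.0748 + 0.0374 + 0.49 = 0.6022.
Net systemic exposure ratio = 1 / 0.6022 = 1.66.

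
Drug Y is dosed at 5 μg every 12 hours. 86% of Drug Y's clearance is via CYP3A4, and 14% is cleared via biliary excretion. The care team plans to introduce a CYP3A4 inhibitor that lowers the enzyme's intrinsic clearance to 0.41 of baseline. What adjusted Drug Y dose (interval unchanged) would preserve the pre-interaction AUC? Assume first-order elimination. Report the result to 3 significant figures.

CYP3A4: 0.86 × 0.41 = 0.3526
Other: 0.14 (unchanged)
CL_new/CL_old = 0.3526 + 0.14 = 0.4926.
To maintain the same steady-state level, dose must scale with clearance: new dose = 5 × 0.4926 = 2.46 μg.

2.46 μg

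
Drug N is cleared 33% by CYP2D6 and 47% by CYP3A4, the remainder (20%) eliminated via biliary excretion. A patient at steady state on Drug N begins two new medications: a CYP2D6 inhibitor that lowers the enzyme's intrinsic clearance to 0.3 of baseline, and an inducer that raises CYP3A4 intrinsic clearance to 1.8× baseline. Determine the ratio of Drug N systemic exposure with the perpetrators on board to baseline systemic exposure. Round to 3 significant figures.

The CYP2D6 pathway (33% of clearance) drops to 0.3× activity: 0.33 × 0.3 = 0.099.
The CYP3A4 pathway (47% of clearance) is boosted to 1.8× activity: 0.47 × 1.8 = 0.846.
The remaining 20% of clearance is unaffected.
New clearance relative to baseline: 0.099 + 0.846 + 0.2 = 1.145.
Net systemic exposure ratio = 1 / 1.145 = 0.873.

0.873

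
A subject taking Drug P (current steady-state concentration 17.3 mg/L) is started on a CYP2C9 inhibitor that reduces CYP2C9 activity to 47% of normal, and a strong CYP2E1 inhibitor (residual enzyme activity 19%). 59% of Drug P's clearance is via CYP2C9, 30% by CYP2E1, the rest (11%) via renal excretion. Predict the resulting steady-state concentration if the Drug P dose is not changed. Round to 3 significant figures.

The CYP2C9 pathway (59% of clearance) is reduced to 0.47× activity: 0.59 × 0.47 = 0.2773.
The CYP2E1 pathway (30% of clearance) falls to 0.19× activity: 0.3 × 0.19 = 0.057.
The remaining 11% of clearance is unaffected.
New clearance relative to baseline: 0.2773 + 0.057 + 0.11 = 0.4443.
Dividing the baseline by the relative clearance: 17.3 / 0.4443 = 38.9 mg/L.

38.9 mg/L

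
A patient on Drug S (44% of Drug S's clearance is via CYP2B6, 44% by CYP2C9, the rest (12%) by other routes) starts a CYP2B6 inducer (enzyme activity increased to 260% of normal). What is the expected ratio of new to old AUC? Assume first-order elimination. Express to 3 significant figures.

0.587

CYP2B6: 0.44 × 2.6 = 1.144
CYP2C9: 0.44 (unchanged)
Other: 0.12 (unchanged)
Relative clearance = 1.144 + 0.44 + 0.12 = 1.704.
Since AUC ∝ 1/CL, the ratio is 1 / 1.704 = 0.587.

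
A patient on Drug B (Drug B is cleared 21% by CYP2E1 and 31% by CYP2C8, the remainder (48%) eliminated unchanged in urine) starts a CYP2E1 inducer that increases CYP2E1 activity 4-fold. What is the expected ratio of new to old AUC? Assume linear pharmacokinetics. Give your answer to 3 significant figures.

0.613

The CYP2E1 pathway (21% of clearance) increases to 4× activity: 0.21 × 4 = 0.84.
CYP2C8 (31%) and the residual 48% are unaffected.
Relative clearance = 0.84 + 0.31 + 0.48 = 1.63.
AUC is inversely proportional to clearance, so the fold-change is 1 / 1.63 = 0.613.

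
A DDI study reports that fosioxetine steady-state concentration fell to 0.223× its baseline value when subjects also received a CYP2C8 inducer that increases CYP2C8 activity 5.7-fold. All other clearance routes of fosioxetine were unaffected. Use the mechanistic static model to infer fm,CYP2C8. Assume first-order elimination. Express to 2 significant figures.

CL'/CL = 1 / 0.223 = 4.484
5.7·fm + (1 − fm) = 4.484
fm = (4.484 − 1) / (5.7 − 1) = 0.74

0.74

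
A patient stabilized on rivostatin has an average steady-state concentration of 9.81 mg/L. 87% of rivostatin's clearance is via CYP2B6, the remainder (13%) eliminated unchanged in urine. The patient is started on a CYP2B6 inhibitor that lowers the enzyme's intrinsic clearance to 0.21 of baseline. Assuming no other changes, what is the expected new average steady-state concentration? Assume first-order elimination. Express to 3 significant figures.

31.4 mg/L

CYP2B6: 0.87 × 0.21 = 0.1827
Other: 0.13 (unchanged)
CL_new/CL_old = 0.1827 + 0.13 = 0.3127.
New average steady-state concentration = baseline ÷ relative clearance = 9.81 / 0.3127 = 31.4 mg/L.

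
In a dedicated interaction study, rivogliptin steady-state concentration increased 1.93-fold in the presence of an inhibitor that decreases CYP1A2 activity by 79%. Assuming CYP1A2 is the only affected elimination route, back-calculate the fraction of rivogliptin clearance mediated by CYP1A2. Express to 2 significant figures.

CL'/CL = 1 / 1.93 = 0.5181
0.21·fm + (1 − fm) = 0.5181
fm = (0.5181 − 1) / (0.21 − 1) = 0.61

0.61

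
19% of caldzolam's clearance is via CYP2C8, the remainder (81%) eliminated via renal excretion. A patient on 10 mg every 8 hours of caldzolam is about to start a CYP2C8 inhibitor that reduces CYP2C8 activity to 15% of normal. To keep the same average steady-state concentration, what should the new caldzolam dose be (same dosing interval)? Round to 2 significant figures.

CYP2C8: 0.19 × 0.15 = 0.0285
Other: 0.81 (unchanged)
CL_new/CL_old = 0.0285 + 0.81 = 0.8385.
Exposure is unchanged when dose changes in proportion to clearance. New dose = 10 mg × 0.8385 = 8.4 mg.

8.4 mg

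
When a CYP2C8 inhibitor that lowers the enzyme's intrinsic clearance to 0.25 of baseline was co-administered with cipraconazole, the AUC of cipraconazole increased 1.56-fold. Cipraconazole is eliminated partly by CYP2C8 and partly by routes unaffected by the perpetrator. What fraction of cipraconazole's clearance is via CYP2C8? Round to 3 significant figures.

0.479

Let fm be the CYP2C8 fraction. New clearance relative to baseline = fm × 0.25 + (1 − fm).
AUC ratio = 1 / (new CL fraction), so new CL fraction = 1 / 1.56 = 0.641.
fm × 0.25 + 1 − fm = 0.641  ⇒  fm × (0.25 − 1) = −0.359  ⇒  fm = 0.479.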